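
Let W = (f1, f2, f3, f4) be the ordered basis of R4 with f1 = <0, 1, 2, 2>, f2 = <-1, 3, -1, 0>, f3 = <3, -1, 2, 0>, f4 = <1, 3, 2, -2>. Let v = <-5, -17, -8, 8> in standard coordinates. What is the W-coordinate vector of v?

We seek scalars with c_1 f1 + ... + c_4 f4 = v; equivalently solve M c = v where the columns of M are f1, ..., f4.
Solving this 4x4 system gives c = (0, -2, -1, -4).
Check: 0·f1 - 2f2 - f3 - 4f4 = <-5, -17, -8, 8>.

<0, -2, -1, -4>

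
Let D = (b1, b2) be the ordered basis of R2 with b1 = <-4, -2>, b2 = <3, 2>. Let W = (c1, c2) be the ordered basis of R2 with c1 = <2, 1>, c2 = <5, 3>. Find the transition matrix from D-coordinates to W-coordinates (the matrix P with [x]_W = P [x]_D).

Take x = bj: its D-coordinates are the j-th standard unit vector, so P e_j — column j of P — equals [bj]_W.
b1 = -2c1 + 0·c2, giving column 1 = <-2, 0>; repeating for each j gives P = [[-2, -1], [0, 1]].

[[-2, -1], [0, 1]]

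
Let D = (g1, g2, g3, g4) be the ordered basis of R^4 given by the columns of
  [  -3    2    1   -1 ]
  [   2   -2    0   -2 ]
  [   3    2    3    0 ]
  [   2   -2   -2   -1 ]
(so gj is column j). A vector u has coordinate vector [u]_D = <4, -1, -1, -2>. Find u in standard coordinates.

<-13, 14, 7, 14>

By definition u = 4g1 - g2 - g3 - 2g4.
Summing componentwise gives <-13, 14, 7, 14>.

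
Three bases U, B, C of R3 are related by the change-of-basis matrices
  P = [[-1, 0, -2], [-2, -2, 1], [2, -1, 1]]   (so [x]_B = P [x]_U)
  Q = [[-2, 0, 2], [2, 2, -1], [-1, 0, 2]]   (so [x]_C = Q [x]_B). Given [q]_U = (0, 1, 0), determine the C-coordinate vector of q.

(-2, -3, -2)

First [q]_B = P [q]_U = (0, -2, -1).
Then [q]_C = Q [q]_B = (-2, -3, -2).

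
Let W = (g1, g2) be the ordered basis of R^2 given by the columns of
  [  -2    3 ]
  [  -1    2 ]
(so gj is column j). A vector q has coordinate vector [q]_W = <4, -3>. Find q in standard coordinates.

<-17, -10>

The coordinates say q = 4g1 - 3g2; adding the scaled basis vectors gives <-17, -10>.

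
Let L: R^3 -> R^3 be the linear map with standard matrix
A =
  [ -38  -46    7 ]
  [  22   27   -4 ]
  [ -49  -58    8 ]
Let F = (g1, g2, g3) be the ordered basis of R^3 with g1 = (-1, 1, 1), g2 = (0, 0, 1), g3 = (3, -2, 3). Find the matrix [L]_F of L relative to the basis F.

The j-th column of [L]_F is [L(gj)]_F.
L(g1) = A g1 = (-1, 1, -1) = g1 - 2g2 + 0·g3, so column 1 is (1, -2, 0).
Repeating for g2, g3 and assembling the columns gives [[1, 2, -2], [-2, -3, -2], [0, 3, -1]].

[[1, 2, -2], [-2, -3, -2], [0, 3, -1]]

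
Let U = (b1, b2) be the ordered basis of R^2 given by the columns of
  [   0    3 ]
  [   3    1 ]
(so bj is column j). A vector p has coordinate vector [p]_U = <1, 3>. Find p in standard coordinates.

By definition p = b1 + 3b2.
Summing componentwise gives <9, 6>.

<9, 6>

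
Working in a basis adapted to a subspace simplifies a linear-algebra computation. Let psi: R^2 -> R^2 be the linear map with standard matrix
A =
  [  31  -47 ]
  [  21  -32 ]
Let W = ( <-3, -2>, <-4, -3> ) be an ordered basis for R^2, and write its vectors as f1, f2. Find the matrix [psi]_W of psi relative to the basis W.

The j-th column of [psi]_W is [psi(fj)]_W.
psi(f1) = A f1 = <1, 1> = f1 - f2, so column 1 is <1, -1>.
Repeating for f2 and assembling the columns gives [[1, -3], [-1, -2]].

[[1, -3], [-1, -2]]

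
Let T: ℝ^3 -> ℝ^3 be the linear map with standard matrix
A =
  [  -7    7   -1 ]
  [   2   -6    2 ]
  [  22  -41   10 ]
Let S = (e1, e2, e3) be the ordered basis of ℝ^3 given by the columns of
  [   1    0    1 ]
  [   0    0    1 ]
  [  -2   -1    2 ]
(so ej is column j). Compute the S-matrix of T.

With P the matrix whose columns are e1, ..., e3, [T]_S = P^(-1) A P.
Column by column: T(e1) = A e1 = (-5, -2, 2); its S-coordinates (-3, 0, -2) give column 1.
Continuing for each basis vector yields [T]_S = [[-3, 3, -2], [0, 0, 3], [-2, -2, 0]].

[[-3, 3, -2], [0, 0, 3], [-2, -2, 0]]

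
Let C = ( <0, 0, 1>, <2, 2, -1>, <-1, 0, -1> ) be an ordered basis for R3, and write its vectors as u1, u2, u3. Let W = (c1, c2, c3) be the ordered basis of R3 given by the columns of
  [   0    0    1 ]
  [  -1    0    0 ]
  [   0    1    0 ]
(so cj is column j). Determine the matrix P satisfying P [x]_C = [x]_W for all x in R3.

[[0, -2, 0], [1, -1, -1], [0, 2, -1]]

Column j of P is [uj]_W, since P maps C-coordinates to W-coordinates.
Expressing u1 in W: u1 = 0·c1 + c2 + 0·c3, so column 1 of P is <0, 1, 0>.
Doing the same for each uj gives P = [[0, -2, 0], [1, -1, -1], [0, 2, -1]].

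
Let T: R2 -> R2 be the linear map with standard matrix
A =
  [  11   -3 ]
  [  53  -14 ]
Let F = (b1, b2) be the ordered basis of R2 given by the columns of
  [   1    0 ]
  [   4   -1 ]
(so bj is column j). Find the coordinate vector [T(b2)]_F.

Compute T(b2) = A b2 = (3, 14) in standard coordinates.
Then write this in F-coordinates: solve for y in y_1 b1 + y_2 b2 = (3, 14).
This gives y = (3, -2), which is column 2 of [T]_F.

(3, -2)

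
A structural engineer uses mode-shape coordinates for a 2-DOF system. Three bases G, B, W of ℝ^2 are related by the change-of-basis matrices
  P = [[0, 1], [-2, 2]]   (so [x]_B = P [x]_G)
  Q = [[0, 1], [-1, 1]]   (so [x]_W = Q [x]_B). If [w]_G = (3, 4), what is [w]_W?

Composing the changes, [w]_W = Q P [w]_G.
Q P = [[-2, 2], [-2, 1]]; applying this to (3, 4) gives (2, -2).

(2, -2)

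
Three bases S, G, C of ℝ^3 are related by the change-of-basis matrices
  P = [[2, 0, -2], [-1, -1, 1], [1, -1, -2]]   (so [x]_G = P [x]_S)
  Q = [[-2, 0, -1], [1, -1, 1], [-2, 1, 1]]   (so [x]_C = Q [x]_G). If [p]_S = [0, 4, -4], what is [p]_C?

Composing the changes, [p]_C = Q P [p]_S.
Q P = [[-5, 1, 6], [4, 0, -5], [-4, -2, 3]]; applying this to [0, 4, -4] gives [-20, 20, -20].

[-20, 20, -20]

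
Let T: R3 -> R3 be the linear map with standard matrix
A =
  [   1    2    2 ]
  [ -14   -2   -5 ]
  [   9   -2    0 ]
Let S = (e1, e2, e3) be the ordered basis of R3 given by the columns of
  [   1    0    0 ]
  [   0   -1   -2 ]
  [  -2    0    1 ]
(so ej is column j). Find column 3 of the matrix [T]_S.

[-2, 1, 0]

Column 3 of [T]_S is the S-coordinate vector of T(e3).
In standard coordinates T(e3) = A e3 = [-2, -1, 4].
Converting to S: [-2, -1, 4] = -2e1 + e2 + 0·e3, so the coordinate vector is [-2, 1, 0].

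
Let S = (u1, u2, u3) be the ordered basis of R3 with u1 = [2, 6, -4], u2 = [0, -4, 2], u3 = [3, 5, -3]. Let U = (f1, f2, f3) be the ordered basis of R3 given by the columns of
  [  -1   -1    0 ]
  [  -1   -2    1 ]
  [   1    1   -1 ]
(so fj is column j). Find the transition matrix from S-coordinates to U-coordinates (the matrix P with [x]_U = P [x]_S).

[[0, -2, -1], [-2, 2, -2], [2, -2, 0]]

Column j of P is [uj]_U, since P maps S-coordinates to U-coordinates.
Expressing u1 in U: u1 = 0·f1 - 2f2 + 2f3, so column 1 of P is [0, -2, 2].
Doing the same for each uj gives P = [[0, -2, -1], [-2, 2, -2], [2, -2, 0]].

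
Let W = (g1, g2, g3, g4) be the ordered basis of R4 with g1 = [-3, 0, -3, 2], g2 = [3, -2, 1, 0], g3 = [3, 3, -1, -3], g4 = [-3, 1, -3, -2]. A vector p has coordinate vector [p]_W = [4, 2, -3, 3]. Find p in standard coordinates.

p = M [p]_W, where M has columns g1, ..., g4.
Carrying out the matrix-vector product, p = [-24, -10, -16, 11].

[-24, -10, -16, 11]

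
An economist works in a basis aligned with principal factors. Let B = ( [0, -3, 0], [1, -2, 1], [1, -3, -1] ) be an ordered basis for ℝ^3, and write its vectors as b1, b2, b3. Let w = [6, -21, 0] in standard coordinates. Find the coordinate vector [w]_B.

Write w = c_1 b1 + ... + c_3 b3 and solve for the c_i.
Gaussian elimination on [M | w] yields c = (2, 3, 3).
Check: 2b1 + 3b2 + 3b3 = [6, -21, 0].

[2, 3, 3]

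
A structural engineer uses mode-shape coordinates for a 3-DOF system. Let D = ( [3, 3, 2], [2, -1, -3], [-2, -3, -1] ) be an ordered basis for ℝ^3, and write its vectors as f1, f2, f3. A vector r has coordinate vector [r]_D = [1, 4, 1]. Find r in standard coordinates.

[9, -4, -11]

By definition r = f1 + 4f2 + f3.
Summing componentwise gives [9, -4, -11].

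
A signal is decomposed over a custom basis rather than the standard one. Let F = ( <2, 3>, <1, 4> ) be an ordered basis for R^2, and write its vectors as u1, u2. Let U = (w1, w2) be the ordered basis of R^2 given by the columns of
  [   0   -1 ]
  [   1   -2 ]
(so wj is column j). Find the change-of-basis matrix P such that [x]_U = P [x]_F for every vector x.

Column j of P is [uj]_U, since P maps F-coordinates to U-coordinates.
Expressing u1 in U: u1 = -w1 - 2w2, so column 1 of P is <-1, -2>.
Doing the same for each uj gives P = [[-1, 2], [-2, -1]].

[[-1, 2], [-2, -1]]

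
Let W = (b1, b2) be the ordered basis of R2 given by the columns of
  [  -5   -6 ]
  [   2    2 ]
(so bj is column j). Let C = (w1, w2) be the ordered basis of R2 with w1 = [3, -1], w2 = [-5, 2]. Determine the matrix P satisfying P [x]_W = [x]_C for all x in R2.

[[0, -2], [1, 0]]

Let M have columns bj and N have columns wj. Then for every x, N [x]_C = x = M [x]_W, so P = N^(-1) M.
Since det N = 1, N^(-1) has integer entries; multiplying gives P = [[0, -2], [1, 0]].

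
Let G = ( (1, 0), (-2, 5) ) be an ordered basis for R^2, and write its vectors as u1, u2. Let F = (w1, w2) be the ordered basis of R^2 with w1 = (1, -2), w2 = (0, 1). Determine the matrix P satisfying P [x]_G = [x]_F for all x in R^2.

[[1, -2], [2, 1]]

Let M have columns uj and N have columns wj. Then for every x, N [x]_F = x = M [x]_G, so P = N^(-1) M.
Since det N = 1, N^(-1) has integer entries; multiplying gives P = [[1, -2], [2, 1]].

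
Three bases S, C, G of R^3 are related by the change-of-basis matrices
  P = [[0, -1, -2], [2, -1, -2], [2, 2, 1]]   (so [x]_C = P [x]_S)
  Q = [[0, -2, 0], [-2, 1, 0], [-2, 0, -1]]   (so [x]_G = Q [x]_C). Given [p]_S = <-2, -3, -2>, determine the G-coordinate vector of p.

<-6, -11, -2>

Composing the changes, [p]_G = Q P [p]_S.
Q P = [[-4, 2, 4], [2, 1, 2], [-2, 0, 3]]; applying this to <-2, -3, -2> gives <-6, -11, -2>.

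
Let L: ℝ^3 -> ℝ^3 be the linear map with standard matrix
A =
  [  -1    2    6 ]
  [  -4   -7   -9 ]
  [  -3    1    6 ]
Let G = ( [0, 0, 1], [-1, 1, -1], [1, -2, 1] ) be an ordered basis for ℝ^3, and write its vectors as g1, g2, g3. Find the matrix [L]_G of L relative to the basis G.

[[0, 1, 0], [-3, 0, -3], [3, -3, -2]]

With P the matrix whose columns are g1, ..., g3, [L]_G = P^(-1) A P.
Column by column: L(g1) = A g1 = [6, -9, 6]; its G-coordinates [0, -3, 3] give column 1.
Continuing for each basis vector yields [L]_G = [[0, 1, 0], [-3, 0, -3], [3, -3, -2]].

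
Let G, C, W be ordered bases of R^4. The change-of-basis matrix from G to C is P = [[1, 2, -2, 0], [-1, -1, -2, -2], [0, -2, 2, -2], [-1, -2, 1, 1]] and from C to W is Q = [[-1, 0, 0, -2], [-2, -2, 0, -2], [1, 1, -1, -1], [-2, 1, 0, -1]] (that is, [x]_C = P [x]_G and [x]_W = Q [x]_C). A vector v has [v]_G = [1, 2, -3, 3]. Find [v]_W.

[-1, -6, 29, -20]

Composing the changes, [v]_W = Q P [v]_G.
Q P = [[1, 2, 0, -2], [2, 2, 6, 2], [1, 5, -7, -1], [-2, -3, 1, -3]]; applying this to [1, 2, -3, 3] gives [-1, -6, 29, -20].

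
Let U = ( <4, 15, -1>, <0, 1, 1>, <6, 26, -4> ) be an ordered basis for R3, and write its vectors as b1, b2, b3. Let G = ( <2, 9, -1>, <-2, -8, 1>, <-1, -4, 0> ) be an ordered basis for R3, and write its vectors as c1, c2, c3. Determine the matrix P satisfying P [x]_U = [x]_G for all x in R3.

Let M have columns bj and N have columns cj. Then for every x, N [x]_G = x = M [x]_U, so P = N^(-1) M.
Since det N = -1, N^(-1) has integer entries; multiplying gives P = [[-1, 1, 2], [-2, 2, -2], [-2, -2, 2]].

[[-1, 1, 2], [-2, 2, -2], [-2, -2, 2]]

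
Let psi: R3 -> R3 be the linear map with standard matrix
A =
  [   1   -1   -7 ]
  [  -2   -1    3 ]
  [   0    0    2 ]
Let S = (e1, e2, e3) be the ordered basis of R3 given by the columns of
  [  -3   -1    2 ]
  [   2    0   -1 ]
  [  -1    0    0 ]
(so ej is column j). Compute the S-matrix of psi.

With P the matrix whose columns are e1, ..., e3, [psi]_S = P^(-1) A P.
Column by column: psi(e1) = A e1 = (2, 1, -2); its S-coordinates (2, -2, 3) give column 1.
Continuing for each basis vector yields [psi]_S = [[2, 0, 0], [-2, -3, 3], [3, -2, 3]].

[[2, 0, 0], [-2, -3, 3], [3, -2, 3]]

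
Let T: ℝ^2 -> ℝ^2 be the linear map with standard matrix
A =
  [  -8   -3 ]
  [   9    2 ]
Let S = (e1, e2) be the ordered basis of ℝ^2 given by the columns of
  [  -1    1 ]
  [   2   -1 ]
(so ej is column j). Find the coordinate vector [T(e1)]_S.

[-3, -1]

Compute T(e1) = A e1 = [2, -5] in standard coordinates.
Then write this in S-coordinates: solve for y in y_1 e1 + y_2 e2 = [2, -5].
This gives y = [-3, -1], which is column 1 of [T]_S.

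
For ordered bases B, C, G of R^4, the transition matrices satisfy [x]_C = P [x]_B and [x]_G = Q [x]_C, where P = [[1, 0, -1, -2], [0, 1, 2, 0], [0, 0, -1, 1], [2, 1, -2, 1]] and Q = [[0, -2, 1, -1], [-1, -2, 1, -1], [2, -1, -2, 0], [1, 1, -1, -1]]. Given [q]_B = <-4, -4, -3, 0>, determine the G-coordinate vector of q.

Composing the changes, [q]_G = Q P [q]_B.
Q P = [[-2, -3, -3, 0], [-3, -3, -2, 2], [2, -1, -2, -6], [-1, 0, 4, -4]]; applying this to <-4, -4, -3, 0> gives <29, 30, 2, -8>.

<29, 30, 2, -8>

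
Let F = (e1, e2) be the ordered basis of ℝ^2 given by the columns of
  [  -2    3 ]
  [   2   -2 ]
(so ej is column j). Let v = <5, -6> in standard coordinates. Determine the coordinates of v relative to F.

We seek scalars with c_1 e1 + c_2 e2 = v; equivalently solve M c = v where the columns of M are e1, e2.
System: -2c_1 + 3c_2 = 5, 2c_1 - 2c_2 = -6; solving gives c_1 = -4, c_2 = -1.
Check: -4e1 - e2 = <5, -6>.

<-4, -1>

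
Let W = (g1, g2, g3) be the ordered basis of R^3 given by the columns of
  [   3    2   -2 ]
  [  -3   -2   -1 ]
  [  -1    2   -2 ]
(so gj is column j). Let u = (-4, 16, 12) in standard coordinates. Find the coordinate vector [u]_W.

We seek scalars with c_1 g1 + ... + c_3 g3 = u; equivalently solve M c = u where the columns of M are g1, ..., g3.
Gaussian elimination on [M | u] yields c = (-4, 0, -4).
Check: -4g1 + 0·g2 - 4g3 = (-4, 16, 12).

(-4, 0, -4)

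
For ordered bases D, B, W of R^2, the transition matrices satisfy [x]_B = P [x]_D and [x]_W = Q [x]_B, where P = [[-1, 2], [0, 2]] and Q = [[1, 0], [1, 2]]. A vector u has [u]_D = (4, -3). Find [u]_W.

(-10, -22)

Composing the changes, [u]_W = Q P [u]_D.
Q P = [[-1, 2], [-1, 6]]; applying this to (4, -3) gives (-10, -22).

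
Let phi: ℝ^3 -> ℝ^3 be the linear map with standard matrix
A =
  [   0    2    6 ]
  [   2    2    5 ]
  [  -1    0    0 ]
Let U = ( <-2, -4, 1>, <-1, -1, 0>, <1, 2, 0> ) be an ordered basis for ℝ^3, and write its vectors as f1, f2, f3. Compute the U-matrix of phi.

[[2, 1, -1], [-3, 0, -2], [-1, 0, 0]]

With P the matrix whose columns are f1, ..., f3, [phi]_U = P^(-1) A P.
Column by column: phi(f1) = A f1 = <-2, -7, 2>; its U-coordinates <2, -3, -1> give column 1.
Continuing for each basis vector yields [phi]_U = [[2, 1, -1], [-3, 0, -2], [-1, 0, 0]].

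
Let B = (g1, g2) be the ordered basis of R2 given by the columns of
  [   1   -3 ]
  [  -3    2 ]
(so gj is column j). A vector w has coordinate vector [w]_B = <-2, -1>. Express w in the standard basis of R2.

The coordinates say w = -2g1 - g2; adding the scaled basis vectors gives <1, 4>.

<1, 4>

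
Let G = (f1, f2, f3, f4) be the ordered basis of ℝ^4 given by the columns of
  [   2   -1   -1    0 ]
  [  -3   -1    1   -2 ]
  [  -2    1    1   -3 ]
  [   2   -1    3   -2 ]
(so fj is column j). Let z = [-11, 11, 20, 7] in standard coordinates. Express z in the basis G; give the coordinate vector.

Write z = c_1 f1 + ... + c_4 f4 and solve for the c_i.
Row-reducing the augmented matrix [M | z] gives c = (-2, 4, 3, -3).
Check: -2f1 + 4f2 + 3f3 - 3f4 = [-11, 11, 20, 7].

[-2, 4, 3, -3]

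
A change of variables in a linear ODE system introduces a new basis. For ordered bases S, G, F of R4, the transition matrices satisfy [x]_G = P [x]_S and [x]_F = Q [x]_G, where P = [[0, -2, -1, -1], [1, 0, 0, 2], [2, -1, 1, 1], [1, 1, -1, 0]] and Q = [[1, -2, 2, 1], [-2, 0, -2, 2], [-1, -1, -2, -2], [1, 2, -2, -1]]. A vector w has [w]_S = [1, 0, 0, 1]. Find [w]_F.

First [w]_G = P [w]_S = [-1, 3, 3, 1].
Then [w]_F = Q [w]_G = [0, -2, -10, -2].

[0, -2, -10, -2]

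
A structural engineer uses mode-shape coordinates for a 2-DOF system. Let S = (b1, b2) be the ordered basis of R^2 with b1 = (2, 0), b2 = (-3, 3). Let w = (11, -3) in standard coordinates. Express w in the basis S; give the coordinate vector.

[w]_S is the unique c with M c = w, where M has columns b1, b2.
System: 2c_1 - 3c_2 = 11, 0c_1 + 3c_2 = -3; solving gives c_1 = 4, c_2 = -1.
Check: 4b1 - b2 = (11, -3).

(4, -1)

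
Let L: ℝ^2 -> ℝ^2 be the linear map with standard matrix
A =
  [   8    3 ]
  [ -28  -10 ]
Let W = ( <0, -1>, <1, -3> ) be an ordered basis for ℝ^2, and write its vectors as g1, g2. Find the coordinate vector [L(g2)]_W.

Compute L(g2) = A g2 = <-1, 2> in standard coordinates.
Then write this in W-coordinates: solve for y in y_1 g1 + y_2 g2 = <-1, 2>.
This gives y = <1, -1>, which is column 2 of [L]_W.

<1, -1>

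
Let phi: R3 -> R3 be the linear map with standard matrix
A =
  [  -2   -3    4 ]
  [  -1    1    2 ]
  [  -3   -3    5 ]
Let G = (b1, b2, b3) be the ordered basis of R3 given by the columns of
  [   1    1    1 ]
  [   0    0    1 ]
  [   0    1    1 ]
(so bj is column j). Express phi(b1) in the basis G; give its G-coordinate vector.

<1, -2, -1>

Column 1 of [phi]_G is the G-coordinate vector of phi(b1).
In standard coordinates phi(b1) = A b1 = <-2, -1, -3>.
Converting to G: <-2, -1, -3> = b1 - 2b2 - b3, so the coordinate vector is <1, -2, -1>.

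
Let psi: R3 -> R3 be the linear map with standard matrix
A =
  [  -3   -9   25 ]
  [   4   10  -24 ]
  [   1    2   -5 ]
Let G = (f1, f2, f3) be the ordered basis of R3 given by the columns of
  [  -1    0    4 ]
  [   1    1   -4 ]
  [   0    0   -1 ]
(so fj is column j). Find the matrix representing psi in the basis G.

[[2, 1, -3], [0, 1, -1], [-1, -2, -1]]

Let P have columns f1, ..., f3. Then [psi]_G = P^(-1) A P.
Here det P = 1, so P^(-1) is integer; computing A P first and then P^(-1)(A P) gives [[2, 1, -3], [0, 1, -1], [-1, -2, -1]].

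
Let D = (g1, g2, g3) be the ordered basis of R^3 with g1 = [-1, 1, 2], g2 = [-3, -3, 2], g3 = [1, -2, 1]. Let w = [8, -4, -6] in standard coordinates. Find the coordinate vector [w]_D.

[w]_D is the unique c with M c = w, where M has columns g1, ..., g3.
Solving this 3x3 system gives c = (-3, -1, 2).
Check: -3g1 - g2 + 2g3 = [8, -4, -6].

[-3, -1, 2]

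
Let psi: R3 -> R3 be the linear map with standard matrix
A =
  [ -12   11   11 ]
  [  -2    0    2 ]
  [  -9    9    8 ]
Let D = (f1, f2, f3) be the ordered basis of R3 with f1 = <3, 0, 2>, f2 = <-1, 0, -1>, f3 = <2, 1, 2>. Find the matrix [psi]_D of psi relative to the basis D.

With P the matrix whose columns are f1, ..., f3, [psi]_D = P^(-1) A P.
Column by column: psi(f1) = A f1 = <-14, -2, -11>; its D-coordinates <-3, 1, -2> give column 1.
Continuing for each basis vector yields [psi]_D = [[-3, 0, 2], [1, -1, -3], [-2, 0, 0]].

[[-3, 0, 2], [1, -1, -3], [-2, 0, 0]]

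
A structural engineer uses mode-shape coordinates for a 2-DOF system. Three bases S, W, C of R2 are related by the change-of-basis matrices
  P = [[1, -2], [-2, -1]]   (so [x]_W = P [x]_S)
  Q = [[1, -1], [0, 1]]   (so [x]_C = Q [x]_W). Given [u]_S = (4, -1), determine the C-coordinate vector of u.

(13, -7)

First [u]_W = P [u]_S = (6, -7).
Then [u]_C = Q [u]_W = (13, -7).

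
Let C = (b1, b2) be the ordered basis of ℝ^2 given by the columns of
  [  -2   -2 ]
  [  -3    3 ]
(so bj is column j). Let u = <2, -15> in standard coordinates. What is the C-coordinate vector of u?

[u]_C is the unique c with M c = u, where M has columns b1, b2.
System: -2c_1 - 2c_2 = 2, -3c_1 + 3c_2 = -15; solving gives c_1 = 2, c_2 = -3.
Check: 2b1 - 3b2 = <2, -15>.

<2, -3>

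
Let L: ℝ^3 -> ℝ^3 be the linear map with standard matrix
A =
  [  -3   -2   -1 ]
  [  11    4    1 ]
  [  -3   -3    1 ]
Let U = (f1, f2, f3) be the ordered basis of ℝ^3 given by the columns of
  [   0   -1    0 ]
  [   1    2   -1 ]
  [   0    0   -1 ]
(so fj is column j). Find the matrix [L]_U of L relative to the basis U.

[[3, -2, -1], [2, 1, -3], [3, 3, -2]]

Let P have columns f1, ..., f3. Then [L]_U = P^(-1) A P.
Here det P = -1, so P^(-1) is integer; computing A P first and then P^(-1)(A P) gives [[3, -2, -1], [2, 1, -3], [3, 3, -2]].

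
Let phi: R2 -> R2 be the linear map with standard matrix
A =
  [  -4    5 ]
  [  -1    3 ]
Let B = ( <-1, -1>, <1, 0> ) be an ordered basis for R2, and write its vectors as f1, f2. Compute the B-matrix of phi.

With P the matrix whose columns are f1, f2, [phi]_B = P^(-1) A P.
Column by column: phi(f1) = A f1 = <-1, -2>; its B-coordinates <2, 1> give column 1.
Continuing for each basis vector yields [phi]_B = [[2, 1], [1, -3]].

[[2, 1], [1, -3]]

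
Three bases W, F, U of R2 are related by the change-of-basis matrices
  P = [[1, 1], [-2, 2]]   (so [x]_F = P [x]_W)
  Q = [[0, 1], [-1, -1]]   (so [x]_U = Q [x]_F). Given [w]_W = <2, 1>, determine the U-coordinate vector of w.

<-2, -1>

Composing the changes, [w]_U = Q P [w]_W.
Q P = [[-2, 2], [1, -3]]; applying this to <2, 1> gives <-2, -1>.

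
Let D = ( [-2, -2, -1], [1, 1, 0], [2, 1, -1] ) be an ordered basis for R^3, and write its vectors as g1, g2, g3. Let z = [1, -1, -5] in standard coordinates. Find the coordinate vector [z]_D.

[3, 3, 2]

[z]_D is the unique c with M c = z, where M has columns g1, ..., g3.
Gaussian elimination on [M | z] yields c = (3, 3, 2).
Check: 3g1 + 3g2 + 2g3 = [1, -1, -5].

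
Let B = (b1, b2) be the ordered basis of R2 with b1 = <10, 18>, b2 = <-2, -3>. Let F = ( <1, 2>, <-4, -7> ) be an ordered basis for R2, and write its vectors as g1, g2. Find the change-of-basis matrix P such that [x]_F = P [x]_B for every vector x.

[[2, 2], [-2, 1]]

Column j of P is [bj]_F, since P maps B-coordinates to F-coordinates.
Expressing b1 in F: b1 = 2g1 - 2g2, so column 1 of P is <2, -2>.
Doing the same for each bj gives P = [[2, 2], [-2, 1]].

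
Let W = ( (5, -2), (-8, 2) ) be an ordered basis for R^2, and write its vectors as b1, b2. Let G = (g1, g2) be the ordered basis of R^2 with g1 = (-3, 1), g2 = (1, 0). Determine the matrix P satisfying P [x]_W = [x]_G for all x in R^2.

Take x = bj: its W-coordinates are the j-th standard unit vector, so P e_j — column j of P — equals [bj]_G.
b1 = -2g1 - g2, giving column 1 = (-2, -1); repeating for each j gives P = [[-2, 2], [-1, -2]].

[[-2, 2], [-1, -2]]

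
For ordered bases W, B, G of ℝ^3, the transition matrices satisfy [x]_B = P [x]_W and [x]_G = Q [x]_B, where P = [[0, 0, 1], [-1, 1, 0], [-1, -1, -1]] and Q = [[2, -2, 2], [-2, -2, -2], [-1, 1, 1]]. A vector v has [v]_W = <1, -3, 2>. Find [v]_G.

<12, 4, -6>

Apply P to get B-coordinates <2, -4, 0>, then Q to get G-coordinates.
The result is [v]_G = <12, 4, -6>.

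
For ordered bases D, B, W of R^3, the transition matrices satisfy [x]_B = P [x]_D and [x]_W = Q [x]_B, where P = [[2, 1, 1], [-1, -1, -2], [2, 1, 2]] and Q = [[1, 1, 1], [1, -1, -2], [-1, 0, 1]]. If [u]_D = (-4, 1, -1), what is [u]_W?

(-12, 5, -1)

Apply P to get B-coordinates (-8, 5, -9), then Q to get W-coordinates.
The result is [u]_W = (-12, 5, -1).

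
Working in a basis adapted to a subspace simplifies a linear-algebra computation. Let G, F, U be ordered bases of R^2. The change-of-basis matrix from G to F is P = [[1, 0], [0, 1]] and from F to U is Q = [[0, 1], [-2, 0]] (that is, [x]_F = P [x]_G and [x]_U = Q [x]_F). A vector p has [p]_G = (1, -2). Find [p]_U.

Apply P to get F-coordinates (1, -2), then Q to get U-coordinates.
The result is [p]_U = (-2, -2).

(-2, -2)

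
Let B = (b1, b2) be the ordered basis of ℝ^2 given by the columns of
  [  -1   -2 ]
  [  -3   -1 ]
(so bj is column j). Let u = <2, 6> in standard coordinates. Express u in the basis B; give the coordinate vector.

[u]_B is the unique c with M c = u, where M has columns b1, b2.
System: -c_1 - 2c_2 = 2, -3c_1 - c_2 = 6; solving gives c_1 = -2, c_2 = 0.
Check: -2b1 + 0·b2 = <2, 6>.

<-2, 0>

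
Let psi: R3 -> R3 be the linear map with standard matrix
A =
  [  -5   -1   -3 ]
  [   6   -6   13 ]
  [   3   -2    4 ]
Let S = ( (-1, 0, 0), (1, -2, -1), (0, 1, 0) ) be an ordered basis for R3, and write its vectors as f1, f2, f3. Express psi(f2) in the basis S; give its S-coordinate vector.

Column 2 of [psi]_S is the S-coordinate vector of psi(f2).
In standard coordinates psi(f2) = A f2 = (0, 5, 3).
Converting to S: (0, 5, 3) = -3f1 - 3f2 - f3, so the coordinate vector is (-3, -3, -1).

(-3, -3, -1)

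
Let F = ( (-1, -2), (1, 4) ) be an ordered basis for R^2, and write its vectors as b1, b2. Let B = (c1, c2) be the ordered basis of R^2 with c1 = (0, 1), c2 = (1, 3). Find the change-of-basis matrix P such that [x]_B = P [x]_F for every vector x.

[[1, 1], [-1, 1]]

Take x = bj: its F-coordinates are the j-th standard unit vector, so P e_j — column j of P — equals [bj]_B.
b1 = c1 - c2, giving column 1 = (1, -1); repeating for each j gives P = [[1, 1], [-1, 1]].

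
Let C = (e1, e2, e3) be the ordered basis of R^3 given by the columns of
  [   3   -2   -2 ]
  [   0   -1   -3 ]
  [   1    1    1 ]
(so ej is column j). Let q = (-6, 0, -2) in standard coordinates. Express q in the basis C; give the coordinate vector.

(-2, 0, 0)

We seek scalars with c_1 e1 + ... + c_3 e3 = q; equivalently solve M c = q where the columns of M are e1, ..., e3.
Row-reducing the augmented matrix [M | q] gives c = (-2, 0, 0).
Check: -2e1 + 0·e2 + 0·e3 = (-6, 0, -2).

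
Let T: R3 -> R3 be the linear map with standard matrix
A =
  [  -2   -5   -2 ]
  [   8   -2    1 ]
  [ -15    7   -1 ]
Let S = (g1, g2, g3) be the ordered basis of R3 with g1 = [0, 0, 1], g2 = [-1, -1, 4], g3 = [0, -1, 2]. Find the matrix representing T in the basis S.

With P the matrix whose columns are g1, ..., g3, [T]_S = P^(-1) A P.
Column by column: T(g1) = A g1 = [-2, 1, -1]; its S-coordinates [-3, 2, -3] give column 1.
Continuing for each basis vector yields [T]_S = [[-3, -2, 1], [2, 1, -1], [-3, 1, -3]].

[[-3, -2, 1], [2, 1, -1], [-3, 1, -3]]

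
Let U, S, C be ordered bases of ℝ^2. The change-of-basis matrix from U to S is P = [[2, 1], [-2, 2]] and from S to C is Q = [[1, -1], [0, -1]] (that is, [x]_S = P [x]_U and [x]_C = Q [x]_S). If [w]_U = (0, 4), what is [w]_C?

(-4, -8)

Composing the changes, [w]_C = Q P [w]_U.
Q P = [[4, -1], [2, -2]]; applying this to (0, 4) gives (-4, -8).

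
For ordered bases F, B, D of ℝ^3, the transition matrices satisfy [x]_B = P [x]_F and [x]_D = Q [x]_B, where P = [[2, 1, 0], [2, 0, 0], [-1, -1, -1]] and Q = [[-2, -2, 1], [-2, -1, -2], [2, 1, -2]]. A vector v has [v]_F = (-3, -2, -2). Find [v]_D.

(35, 8, -36)

First [v]_B = P [v]_F = (-8, -6, 7).
Then [v]_D = Q [v]_B = (35, 8, -36).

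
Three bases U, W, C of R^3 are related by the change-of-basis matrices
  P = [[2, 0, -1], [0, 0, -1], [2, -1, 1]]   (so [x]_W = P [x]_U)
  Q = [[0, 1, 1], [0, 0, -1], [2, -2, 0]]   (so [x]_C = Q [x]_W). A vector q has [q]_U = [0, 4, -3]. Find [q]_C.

First [q]_W = P [q]_U = [3, 3, -7].
Then [q]_C = Q [q]_W = [-4, 7, 0].

[-4, 7, 0]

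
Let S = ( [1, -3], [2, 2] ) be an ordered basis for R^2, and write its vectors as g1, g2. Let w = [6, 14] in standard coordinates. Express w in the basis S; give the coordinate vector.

[w]_S is the unique c with M c = w, where M has columns g1, g2.
System: c_1 + 2c_2 = 6, -3c_1 + 2c_2 = 14; solving gives c_1 = -2, c_2 = 4.
Check: -2g1 + 4g2 = [6, 14].

[-2, 4]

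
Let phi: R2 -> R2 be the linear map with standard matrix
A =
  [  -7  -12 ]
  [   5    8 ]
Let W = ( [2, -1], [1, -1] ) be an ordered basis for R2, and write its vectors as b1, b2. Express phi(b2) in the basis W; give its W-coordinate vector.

Column 2 of [phi]_W is the W-coordinate vector of phi(b2).
In standard coordinates phi(b2) = A b2 = [5, -3].
Converting to W: [5, -3] = 2b1 + b2, so the coordinate vector is [2, 1].

[2, 1]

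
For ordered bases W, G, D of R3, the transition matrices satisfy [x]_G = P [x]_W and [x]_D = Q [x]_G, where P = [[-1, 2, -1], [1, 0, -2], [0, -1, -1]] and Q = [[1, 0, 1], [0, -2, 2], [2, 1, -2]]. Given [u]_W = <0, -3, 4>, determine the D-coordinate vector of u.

Apply P to get G-coordinates <-10, -8, -1>, then Q to get D-coordinates.
The result is [u]_D = <-11, 14, -26>.

<-11, 14, -26>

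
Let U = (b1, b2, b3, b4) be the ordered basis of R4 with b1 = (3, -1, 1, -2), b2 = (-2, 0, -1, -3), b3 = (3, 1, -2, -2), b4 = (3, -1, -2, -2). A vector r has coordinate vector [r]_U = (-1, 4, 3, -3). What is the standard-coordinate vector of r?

(-11, 7, -5, -10)

By definition r = -b1 + 4b2 + 3b3 - 3b4.
Summing componentwise gives (-11, 7, -5, -10).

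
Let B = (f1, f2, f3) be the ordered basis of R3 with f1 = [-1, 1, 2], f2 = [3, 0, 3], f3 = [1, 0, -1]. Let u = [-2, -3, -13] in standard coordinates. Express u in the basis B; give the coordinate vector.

[-3, -2, 1]

Write u = c_1 f1 + ... + c_3 f3 and solve for the c_i.
Gaussian elimination on [M | u] yields c = (-3, -2, 1).
Check: -3f1 - 2f2 + f3 = [-2, -3, -13].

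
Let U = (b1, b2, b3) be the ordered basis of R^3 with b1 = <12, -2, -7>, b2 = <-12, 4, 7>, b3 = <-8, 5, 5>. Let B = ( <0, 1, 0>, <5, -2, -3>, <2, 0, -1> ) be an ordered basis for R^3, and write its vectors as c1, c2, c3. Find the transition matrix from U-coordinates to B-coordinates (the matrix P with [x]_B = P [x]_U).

[[2, 0, 1], [2, -2, -2], [1, -1, 1]]

Column j of P is [bj]_B, since P maps U-coordinates to B-coordinates.
Expressing b1 in B: b1 = 2c1 + 2c2 + c3, so column 1 of P is <2, 2, 1>.
Doing the same for each bj gives P = [[2, 0, 1], [2, -2, -2], [1, -1, 1]].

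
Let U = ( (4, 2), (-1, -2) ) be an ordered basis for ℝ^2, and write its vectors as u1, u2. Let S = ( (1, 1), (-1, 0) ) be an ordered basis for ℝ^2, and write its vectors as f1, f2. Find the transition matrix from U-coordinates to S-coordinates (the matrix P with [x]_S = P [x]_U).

[[2, -2], [-2, -1]]

Let M have columns uj and N have columns fj. Then for every x, N [x]_S = x = M [x]_U, so P = N^(-1) M.
Since det N = 1, N^(-1) has integer entries; multiplying gives P = [[2, -2], [-2, -1]].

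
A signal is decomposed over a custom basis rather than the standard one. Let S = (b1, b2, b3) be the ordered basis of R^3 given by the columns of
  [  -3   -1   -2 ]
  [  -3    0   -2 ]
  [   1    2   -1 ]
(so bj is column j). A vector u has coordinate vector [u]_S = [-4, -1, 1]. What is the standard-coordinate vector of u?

u = M [u]_S, where M has columns b1, ..., b3.
Carrying out the matrix-vector product, u = [11, 10, -7].

[11, 10, -7]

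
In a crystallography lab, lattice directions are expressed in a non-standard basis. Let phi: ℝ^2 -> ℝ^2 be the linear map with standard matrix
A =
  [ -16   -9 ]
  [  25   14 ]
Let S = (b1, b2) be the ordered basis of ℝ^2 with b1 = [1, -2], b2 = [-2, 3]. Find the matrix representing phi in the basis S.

[[0, 1], [-1, -2]]

The j-th column of [phi]_S is [phi(bj)]_S.
phi(b1) = A b1 = [2, -3] = 0·b1 - b2, so column 1 is [0, -1].
Repeating for b2 and assembling the columns gives [[0, 1], [-1, -2]].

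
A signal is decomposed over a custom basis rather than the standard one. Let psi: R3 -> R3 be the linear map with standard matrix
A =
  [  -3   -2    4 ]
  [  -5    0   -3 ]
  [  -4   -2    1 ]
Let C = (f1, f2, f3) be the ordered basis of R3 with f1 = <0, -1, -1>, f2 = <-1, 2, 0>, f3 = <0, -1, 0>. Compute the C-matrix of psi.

With P the matrix whose columns are f1, ..., f3, [psi]_C = P^(-1) A P.
Column by column: psi(f1) = A f1 = <-2, 3, 1>; its C-coordinates <-1, 2, 2> give column 1.
Continuing for each basis vector yields [psi]_C = [[-1, 0, -2], [2, 1, -2], [2, -3, -2]].

[[-1, 0, -2], [2, 1, -2], [2, -3, -2]]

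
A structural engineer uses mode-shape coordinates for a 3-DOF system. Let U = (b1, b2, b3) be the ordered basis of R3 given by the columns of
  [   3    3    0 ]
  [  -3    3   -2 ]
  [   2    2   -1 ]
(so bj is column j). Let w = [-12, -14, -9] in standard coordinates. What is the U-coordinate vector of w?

[0, -4, 1]

[w]_U is the unique c with M c = w, where M has columns b1, ..., b3.
Row-reducing the augmented matrix [M | w] gives c = (0, -4, 1).
Check: 0·b1 - 4b2 + b3 = [-12, -14, -9].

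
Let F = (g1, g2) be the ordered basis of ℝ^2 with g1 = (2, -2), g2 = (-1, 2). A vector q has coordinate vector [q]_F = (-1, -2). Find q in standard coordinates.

The coordinates say q = -g1 - 2g2; adding the scaled basis vectors gives (0, -2).

(0, -2)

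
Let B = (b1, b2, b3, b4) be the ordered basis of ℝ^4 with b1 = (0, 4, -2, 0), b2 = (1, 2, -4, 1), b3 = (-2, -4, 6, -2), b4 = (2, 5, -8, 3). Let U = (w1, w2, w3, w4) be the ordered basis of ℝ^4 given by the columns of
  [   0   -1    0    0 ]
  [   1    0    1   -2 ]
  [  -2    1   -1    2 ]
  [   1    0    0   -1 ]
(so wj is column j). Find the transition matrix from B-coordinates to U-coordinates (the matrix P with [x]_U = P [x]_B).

Let M have columns bj and N have columns wj. Then for every x, N [x]_U = x = M [x]_B, so P = N^(-1) M.
Since det N = -1, N^(-1) has integer entries; multiplying gives P = [[-2, 1, 0, 1], [0, -1, 2, -2], [2, 1, 0, 0], [-2, 0, 2, -2]].

[[-2, 1, 0, 1], [0, -1, 2, -2], [2, 1, 0, 0], [-2, 0, 2, -2]]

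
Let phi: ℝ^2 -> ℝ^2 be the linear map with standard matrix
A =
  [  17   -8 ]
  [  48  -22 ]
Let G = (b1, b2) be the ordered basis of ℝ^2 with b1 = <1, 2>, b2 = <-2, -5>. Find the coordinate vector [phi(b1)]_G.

Compute phi(b1) = A b1 = <1, 4> in standard coordinates.
Then write this in G-coordinates: solve for y in y_1 b1 + y_2 b2 = <1, 4>.
This gives y = <-3, -2>, which is column 1 of [phi]_G.

<-3, -2>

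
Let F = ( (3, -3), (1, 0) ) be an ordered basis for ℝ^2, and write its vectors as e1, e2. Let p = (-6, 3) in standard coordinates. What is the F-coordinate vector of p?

(-1, -3)

[p]_F is the unique c with M c = p, where M has columns e1, e2.
System: 3c_1 + c_2 = -6, -3c_1 + 0c_2 = 3; solving gives c_1 = -1, c_2 = -3.
Check: -e1 - 3e2 = (-6, 3).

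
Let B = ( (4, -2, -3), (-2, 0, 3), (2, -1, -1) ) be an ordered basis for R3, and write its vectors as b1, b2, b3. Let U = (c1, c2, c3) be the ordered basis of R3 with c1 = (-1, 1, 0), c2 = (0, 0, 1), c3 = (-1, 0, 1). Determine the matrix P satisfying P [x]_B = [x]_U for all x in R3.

Let M have columns bj and N have columns cj. Then for every x, N [x]_U = x = M [x]_B, so P = N^(-1) M.
Since det N = -1, N^(-1) has integer entries; multiplying gives P = [[-2, 0, -1], [-1, 1, 0], [-2, 2, -1]].

[[-2, 0, -1], [-1, 1, 0], [-2, 2, -1]]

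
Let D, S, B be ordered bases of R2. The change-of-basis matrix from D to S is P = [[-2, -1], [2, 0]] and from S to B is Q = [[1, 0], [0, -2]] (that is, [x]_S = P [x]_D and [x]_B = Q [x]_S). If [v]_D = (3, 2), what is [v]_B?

Apply P to get S-coordinates (-8, 6), then Q to get B-coordinates.
The result is [v]_B = (-8, -12).

(-8, -12)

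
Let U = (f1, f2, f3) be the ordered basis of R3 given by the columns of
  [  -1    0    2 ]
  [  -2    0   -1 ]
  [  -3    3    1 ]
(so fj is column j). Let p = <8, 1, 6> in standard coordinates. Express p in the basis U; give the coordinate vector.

Write p = c_1 f1 + ... + c_3 f3 and solve for the c_i.
Gaussian elimination on [M | p] yields c = (-2, -1, 3).
Check: -2f1 - f2 + 3f3 = <8, 1, 6>.

<-2, -1, 3>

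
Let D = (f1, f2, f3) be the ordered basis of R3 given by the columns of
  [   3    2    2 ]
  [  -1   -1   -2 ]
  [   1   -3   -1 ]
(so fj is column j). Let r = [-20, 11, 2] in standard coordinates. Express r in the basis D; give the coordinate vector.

[-4, -1, -3]

Write r = c_1 f1 + ... + c_3 f3 and solve for the c_i.
Solving this 3x3 system gives c = (-4, -1, -3).
Check: -4f1 - f2 - 3f3 = [-20, 11, 2].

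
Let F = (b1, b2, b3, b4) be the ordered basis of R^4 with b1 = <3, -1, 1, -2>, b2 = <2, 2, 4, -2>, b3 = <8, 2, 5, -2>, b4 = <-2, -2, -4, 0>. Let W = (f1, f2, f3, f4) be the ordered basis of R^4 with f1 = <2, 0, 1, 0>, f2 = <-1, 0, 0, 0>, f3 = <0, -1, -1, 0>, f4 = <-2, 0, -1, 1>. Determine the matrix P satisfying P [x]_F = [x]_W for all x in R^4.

[[0, 0, 1, -2], [1, 2, -2, -2], [1, -2, -2, 2], [-2, -2, -2, 0]]

Column j of P is [bj]_W, since P maps F-coordinates to W-coordinates.
Expressing b1 in W: b1 = 0·f1 + f2 + f3 - 2f4, so column 1 of P is <0, 1, 1, -2>.
Doing the same for each bj gives P = [[0, 0, 1, -2], [1, 2, -2, -2], [1, -2, -2, 2], [-2, -2, -2, 0]].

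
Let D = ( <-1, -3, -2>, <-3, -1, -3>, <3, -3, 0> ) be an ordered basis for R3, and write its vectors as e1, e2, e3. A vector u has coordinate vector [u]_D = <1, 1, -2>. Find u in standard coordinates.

<-10, 2, -5>

By definition u = e1 + e2 - 2e3.
Summing componentwise gives <-10, 2, -5>.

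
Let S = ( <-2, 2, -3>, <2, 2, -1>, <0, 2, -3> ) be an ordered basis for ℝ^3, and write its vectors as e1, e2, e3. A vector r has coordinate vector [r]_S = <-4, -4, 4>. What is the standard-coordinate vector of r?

By definition r = -4e1 - 4e2 + 4e3.
Summing componentwise gives <0, -8, 4>.

<0, -8, 4>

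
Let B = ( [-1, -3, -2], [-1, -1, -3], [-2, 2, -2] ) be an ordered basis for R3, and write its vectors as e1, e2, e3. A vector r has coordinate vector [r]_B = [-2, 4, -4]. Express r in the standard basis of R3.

By definition r = -2e1 + 4e2 - 4e3.
Summing componentwise gives [6, -6, 0].

[6, -6, 0]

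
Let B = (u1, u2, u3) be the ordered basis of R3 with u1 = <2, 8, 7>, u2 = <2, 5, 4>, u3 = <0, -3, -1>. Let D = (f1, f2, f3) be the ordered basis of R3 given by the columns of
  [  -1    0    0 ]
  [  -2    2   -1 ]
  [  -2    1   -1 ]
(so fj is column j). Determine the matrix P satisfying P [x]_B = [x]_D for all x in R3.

Take x = uj: its B-coordinates are the j-th standard unit vector, so P e_j — column j of P — equals [uj]_D.
u1 = -2f1 + f2 - 2f3, giving column 1 = <-2, 1, -2>; repeating for each j gives P = [[-2, -2, 0], [1, 1, -2], [-2, 1, -1]].

[[-2, -2, 0], [1, 1, -2], [-2, 1, -1]]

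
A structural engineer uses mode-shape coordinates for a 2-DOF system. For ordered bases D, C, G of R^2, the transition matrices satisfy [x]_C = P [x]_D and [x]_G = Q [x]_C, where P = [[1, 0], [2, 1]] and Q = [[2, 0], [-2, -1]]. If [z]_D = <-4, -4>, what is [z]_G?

<-8, 20>

First [z]_C = P [z]_D = <-4, -12>.
Then [z]_G = Q [z]_C = <-8, 20>.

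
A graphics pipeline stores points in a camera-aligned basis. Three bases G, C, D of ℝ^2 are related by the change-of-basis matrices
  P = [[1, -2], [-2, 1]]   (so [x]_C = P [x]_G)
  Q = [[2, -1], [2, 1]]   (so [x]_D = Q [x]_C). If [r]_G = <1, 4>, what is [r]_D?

<-16, -12>

Composing the changes, [r]_D = Q P [r]_G.
Q P = [[4, -5], [0, -3]]; applying this to <1, 4> gives <-16, -12>.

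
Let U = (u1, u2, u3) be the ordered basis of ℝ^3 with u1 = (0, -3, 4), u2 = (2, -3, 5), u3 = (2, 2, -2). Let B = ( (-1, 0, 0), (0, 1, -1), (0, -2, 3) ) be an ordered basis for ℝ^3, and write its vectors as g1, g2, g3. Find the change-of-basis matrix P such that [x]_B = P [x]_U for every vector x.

[[0, -2, -2], [-1, 1, 2], [1, 2, 0]]

Let M have columns uj and N have columns gj. Then for every x, N [x]_B = x = M [x]_U, so P = N^(-1) M.
Since det N = -1, N^(-1) has integer entries; multiplying gives P = [[0, -2, -2], [-1, 1, 2], [1, 2, 0]].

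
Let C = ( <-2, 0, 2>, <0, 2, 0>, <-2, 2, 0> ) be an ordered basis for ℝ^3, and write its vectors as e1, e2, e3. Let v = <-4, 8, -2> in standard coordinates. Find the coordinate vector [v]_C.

<-1, 1, 3>

We seek scalars with c_1 e1 + ... + c_3 e3 = v; equivalently solve M c = v where the columns of M are e1, ..., e3.
Solving this 3x3 system gives c = (-1, 1, 3).
Check: -e1 + e2 + 3e3 = <-4, 8, -2>.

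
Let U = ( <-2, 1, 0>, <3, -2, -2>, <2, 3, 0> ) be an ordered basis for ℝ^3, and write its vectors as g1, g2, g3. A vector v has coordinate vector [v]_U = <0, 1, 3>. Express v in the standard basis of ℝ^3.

By definition v = 0·g1 + g2 + 3g3.
Summing componentwise gives <9, 7, -2>.

<9, 7, -2>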